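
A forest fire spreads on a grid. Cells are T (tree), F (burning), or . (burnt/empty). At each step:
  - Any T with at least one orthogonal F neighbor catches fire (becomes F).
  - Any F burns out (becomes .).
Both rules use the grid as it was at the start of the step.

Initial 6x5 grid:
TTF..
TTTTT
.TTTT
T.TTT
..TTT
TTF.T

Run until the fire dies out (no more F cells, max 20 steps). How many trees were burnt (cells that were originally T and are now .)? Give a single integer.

Step 1: +4 fires, +2 burnt (F count now 4)
Step 2: +7 fires, +4 burnt (F count now 7)
Step 3: +6 fires, +7 burnt (F count now 6)
Step 4: +3 fires, +6 burnt (F count now 3)
Step 5: +0 fires, +3 burnt (F count now 0)
Fire out after step 5
Initially T: 21, now '.': 29
Total burnt (originally-T cells now '.'): 20

Answer: 20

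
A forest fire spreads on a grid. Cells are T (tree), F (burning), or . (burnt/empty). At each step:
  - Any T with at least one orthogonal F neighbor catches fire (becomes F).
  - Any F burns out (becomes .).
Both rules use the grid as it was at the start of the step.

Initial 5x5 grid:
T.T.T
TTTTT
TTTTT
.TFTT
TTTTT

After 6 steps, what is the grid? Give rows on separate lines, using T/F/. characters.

Step 1: 4 trees catch fire, 1 burn out
  T.T.T
  TTTTT
  TTFTT
  .F.FT
  TTFTT
Step 2: 6 trees catch fire, 4 burn out
  T.T.T
  TTFTT
  TF.FT
  ....F
  TF.FT
Step 3: 7 trees catch fire, 6 burn out
  T.F.T
  TF.FT
  F...F
  .....
  F...F
Step 4: 2 trees catch fire, 7 burn out
  T...T
  F...F
  .....
  .....
  .....
Step 5: 2 trees catch fire, 2 burn out
  F...F
  .....
  .....
  .....
  .....
Step 6: 0 trees catch fire, 2 burn out
  .....
  .....
  .....
  .....
  .....

.....
.....
.....
.....
.....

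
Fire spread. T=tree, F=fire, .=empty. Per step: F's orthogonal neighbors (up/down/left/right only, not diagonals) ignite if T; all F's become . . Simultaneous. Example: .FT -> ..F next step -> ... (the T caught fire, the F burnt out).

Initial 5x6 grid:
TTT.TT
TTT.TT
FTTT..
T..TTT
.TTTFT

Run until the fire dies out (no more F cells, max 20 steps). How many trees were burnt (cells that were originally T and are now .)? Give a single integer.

Answer: 17

Derivation:
Step 1: +6 fires, +2 burnt (F count now 6)
Step 2: +6 fires, +6 burnt (F count now 6)
Step 3: +4 fires, +6 burnt (F count now 4)
Step 4: +1 fires, +4 burnt (F count now 1)
Step 5: +0 fires, +1 burnt (F count now 0)
Fire out after step 5
Initially T: 21, now '.': 26
Total burnt (originally-T cells now '.'): 17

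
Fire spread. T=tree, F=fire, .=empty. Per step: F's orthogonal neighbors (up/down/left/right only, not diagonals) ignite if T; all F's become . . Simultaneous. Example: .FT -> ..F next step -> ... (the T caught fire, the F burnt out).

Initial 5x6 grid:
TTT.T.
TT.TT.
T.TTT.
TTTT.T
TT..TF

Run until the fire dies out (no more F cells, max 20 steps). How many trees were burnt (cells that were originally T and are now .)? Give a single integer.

Answer: 2

Derivation:
Step 1: +2 fires, +1 burnt (F count now 2)
Step 2: +0 fires, +2 burnt (F count now 0)
Fire out after step 2
Initially T: 20, now '.': 12
Total burnt (originally-T cells now '.'): 2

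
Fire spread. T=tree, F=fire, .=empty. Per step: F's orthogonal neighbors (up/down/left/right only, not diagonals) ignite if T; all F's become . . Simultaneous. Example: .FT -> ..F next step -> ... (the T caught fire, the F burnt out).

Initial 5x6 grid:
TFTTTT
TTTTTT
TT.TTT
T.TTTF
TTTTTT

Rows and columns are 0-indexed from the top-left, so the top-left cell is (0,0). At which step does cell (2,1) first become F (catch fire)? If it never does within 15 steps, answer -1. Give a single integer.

Step 1: cell (2,1)='T' (+6 fires, +2 burnt)
Step 2: cell (2,1)='F' (+8 fires, +6 burnt)
  -> target ignites at step 2
Step 3: cell (2,1)='.' (+8 fires, +8 burnt)
Step 4: cell (2,1)='.' (+2 fires, +8 burnt)
Step 5: cell (2,1)='.' (+2 fires, +2 burnt)
Step 6: cell (2,1)='.' (+0 fires, +2 burnt)
  fire out at step 6

2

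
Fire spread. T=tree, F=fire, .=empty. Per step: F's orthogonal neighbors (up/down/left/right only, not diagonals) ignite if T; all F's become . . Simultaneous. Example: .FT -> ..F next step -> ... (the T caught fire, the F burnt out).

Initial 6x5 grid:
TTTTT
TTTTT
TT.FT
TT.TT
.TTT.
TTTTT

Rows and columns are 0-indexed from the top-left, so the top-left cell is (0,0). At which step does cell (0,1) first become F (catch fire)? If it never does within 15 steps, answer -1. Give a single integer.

Step 1: cell (0,1)='T' (+3 fires, +1 burnt)
Step 2: cell (0,1)='T' (+5 fires, +3 burnt)
Step 3: cell (0,1)='T' (+5 fires, +5 burnt)
Step 4: cell (0,1)='F' (+6 fires, +5 burnt)
  -> target ignites at step 4
Step 5: cell (0,1)='.' (+4 fires, +6 burnt)
Step 6: cell (0,1)='.' (+2 fires, +4 burnt)
Step 7: cell (0,1)='.' (+0 fires, +2 burnt)
  fire out at step 7

4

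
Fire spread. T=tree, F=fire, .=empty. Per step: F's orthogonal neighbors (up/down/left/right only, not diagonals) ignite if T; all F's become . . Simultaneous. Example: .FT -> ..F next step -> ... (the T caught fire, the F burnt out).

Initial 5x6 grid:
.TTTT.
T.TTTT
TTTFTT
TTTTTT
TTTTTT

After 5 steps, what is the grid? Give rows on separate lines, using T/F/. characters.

Step 1: 4 trees catch fire, 1 burn out
  .TTTT.
  T.TFTT
  TTF.FT
  TTTFTT
  TTTTTT
Step 2: 8 trees catch fire, 4 burn out
  .TTFT.
  T.F.FT
  TF...F
  TTF.FT
  TTTFTT
Step 3: 8 trees catch fire, 8 burn out
  .TF.F.
  T....F
  F.....
  TF...F
  TTF.FT
Step 4: 5 trees catch fire, 8 burn out
  .F....
  F.....
  ......
  F.....
  TF...F
Step 5: 1 trees catch fire, 5 burn out
  ......
  ......
  ......
  ......
  F.....

......
......
......
......
F.....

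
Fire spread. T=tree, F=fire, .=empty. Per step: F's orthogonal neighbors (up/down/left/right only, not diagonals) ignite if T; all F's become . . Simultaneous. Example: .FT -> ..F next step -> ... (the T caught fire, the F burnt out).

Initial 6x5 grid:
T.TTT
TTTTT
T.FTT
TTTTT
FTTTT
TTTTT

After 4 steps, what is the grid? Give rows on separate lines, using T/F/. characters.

Step 1: 6 trees catch fire, 2 burn out
  T.TTT
  TTFTT
  T..FT
  FTFTT
  .FTTT
  FTTTT
Step 2: 9 trees catch fire, 6 burn out
  T.FTT
  TF.FT
  F...F
  .F.FT
  ..FTT
  .FTTT
Step 3: 6 trees catch fire, 9 burn out
  T..FT
  F...F
  .....
  ....F
  ...FT
  ..FTT
Step 4: 4 trees catch fire, 6 burn out
  F...F
  .....
  .....
  .....
  ....F
  ...FT

F...F
.....
.....
.....
....F
...FT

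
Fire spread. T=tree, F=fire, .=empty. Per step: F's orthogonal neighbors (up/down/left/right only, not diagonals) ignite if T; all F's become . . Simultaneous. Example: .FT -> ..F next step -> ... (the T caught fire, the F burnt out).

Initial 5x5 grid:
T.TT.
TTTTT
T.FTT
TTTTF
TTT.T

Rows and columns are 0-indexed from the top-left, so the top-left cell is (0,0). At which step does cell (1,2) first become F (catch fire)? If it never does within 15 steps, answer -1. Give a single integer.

Step 1: cell (1,2)='F' (+6 fires, +2 burnt)
  -> target ignites at step 1
Step 2: cell (1,2)='.' (+6 fires, +6 burnt)
Step 3: cell (1,2)='.' (+4 fires, +6 burnt)
Step 4: cell (1,2)='.' (+3 fires, +4 burnt)
Step 5: cell (1,2)='.' (+0 fires, +3 burnt)
  fire out at step 5

1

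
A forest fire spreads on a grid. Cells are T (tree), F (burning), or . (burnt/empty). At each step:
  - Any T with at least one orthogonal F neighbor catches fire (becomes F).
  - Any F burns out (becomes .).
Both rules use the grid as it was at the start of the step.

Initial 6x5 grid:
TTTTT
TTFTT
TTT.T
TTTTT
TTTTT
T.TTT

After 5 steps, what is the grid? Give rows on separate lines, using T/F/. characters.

Step 1: 4 trees catch fire, 1 burn out
  TTFTT
  TF.FT
  TTF.T
  TTTTT
  TTTTT
  T.TTT
Step 2: 6 trees catch fire, 4 burn out
  TF.FT
  F...F
  TF..T
  TTFTT
  TTTTT
  T.TTT
Step 3: 7 trees catch fire, 6 burn out
  F...F
  .....
  F...F
  TF.FT
  TTFTT
  T.TTT
Step 4: 5 trees catch fire, 7 burn out
  .....
  .....
  .....
  F...F
  TF.FT
  T.FTT
Step 5: 3 trees catch fire, 5 burn out
  .....
  .....
  .....
  .....
  F...F
  T..FT

.....
.....
.....
.....
F...F
T..FT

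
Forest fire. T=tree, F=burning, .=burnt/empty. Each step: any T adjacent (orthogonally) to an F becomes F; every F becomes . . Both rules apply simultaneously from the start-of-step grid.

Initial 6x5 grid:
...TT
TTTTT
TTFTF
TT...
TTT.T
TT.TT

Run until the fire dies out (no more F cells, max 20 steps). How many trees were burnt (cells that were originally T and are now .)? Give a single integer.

Answer: 17

Derivation:
Step 1: +4 fires, +2 burnt (F count now 4)
Step 2: +5 fires, +4 burnt (F count now 5)
Step 3: +4 fires, +5 burnt (F count now 4)
Step 4: +3 fires, +4 burnt (F count now 3)
Step 5: +1 fires, +3 burnt (F count now 1)
Step 6: +0 fires, +1 burnt (F count now 0)
Fire out after step 6
Initially T: 20, now '.': 27
Total burnt (originally-T cells now '.'): 17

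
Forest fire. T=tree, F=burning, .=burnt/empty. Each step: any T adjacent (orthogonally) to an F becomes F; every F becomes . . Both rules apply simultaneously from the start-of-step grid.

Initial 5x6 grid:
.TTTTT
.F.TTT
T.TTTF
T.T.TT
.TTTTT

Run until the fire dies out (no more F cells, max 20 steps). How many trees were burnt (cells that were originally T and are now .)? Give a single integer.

Step 1: +4 fires, +2 burnt (F count now 4)
Step 2: +6 fires, +4 burnt (F count now 6)
Step 3: +5 fires, +6 burnt (F count now 5)
Step 4: +2 fires, +5 burnt (F count now 2)
Step 5: +1 fires, +2 burnt (F count now 1)
Step 6: +1 fires, +1 burnt (F count now 1)
Step 7: +0 fires, +1 burnt (F count now 0)
Fire out after step 7
Initially T: 21, now '.': 28
Total burnt (originally-T cells now '.'): 19

Answer: 19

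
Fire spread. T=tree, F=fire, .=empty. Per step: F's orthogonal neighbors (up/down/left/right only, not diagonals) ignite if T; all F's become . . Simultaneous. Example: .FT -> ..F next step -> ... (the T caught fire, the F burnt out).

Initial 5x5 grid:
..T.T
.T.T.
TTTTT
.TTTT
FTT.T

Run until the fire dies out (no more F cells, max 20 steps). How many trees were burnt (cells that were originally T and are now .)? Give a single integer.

Step 1: +1 fires, +1 burnt (F count now 1)
Step 2: +2 fires, +1 burnt (F count now 2)
Step 3: +2 fires, +2 burnt (F count now 2)
Step 4: +4 fires, +2 burnt (F count now 4)
Step 5: +2 fires, +4 burnt (F count now 2)
Step 6: +3 fires, +2 burnt (F count now 3)
Step 7: +0 fires, +3 burnt (F count now 0)
Fire out after step 7
Initially T: 16, now '.': 23
Total burnt (originally-T cells now '.'): 14

Answer: 14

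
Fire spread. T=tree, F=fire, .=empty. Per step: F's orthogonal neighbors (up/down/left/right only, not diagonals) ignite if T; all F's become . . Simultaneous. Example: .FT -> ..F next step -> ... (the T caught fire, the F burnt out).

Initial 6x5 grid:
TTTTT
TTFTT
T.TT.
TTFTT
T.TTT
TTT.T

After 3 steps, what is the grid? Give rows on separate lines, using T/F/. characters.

Step 1: 7 trees catch fire, 2 burn out
  TTFTT
  TF.FT
  T.FT.
  TF.FT
  T.FTT
  TTT.T
Step 2: 9 trees catch fire, 7 burn out
  TF.FT
  F...F
  T..F.
  F...F
  T..FT
  TTF.T
Step 3: 6 trees catch fire, 9 burn out
  F...F
  .....
  F....
  .....
  F...F
  TF..T

F...F
.....
F....
.....
F...F
TF..T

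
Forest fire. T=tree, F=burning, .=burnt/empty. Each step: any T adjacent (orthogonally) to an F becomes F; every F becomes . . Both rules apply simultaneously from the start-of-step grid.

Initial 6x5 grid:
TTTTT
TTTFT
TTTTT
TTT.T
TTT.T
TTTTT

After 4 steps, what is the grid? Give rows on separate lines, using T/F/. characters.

Step 1: 4 trees catch fire, 1 burn out
  TTTFT
  TTF.F
  TTTFT
  TTT.T
  TTT.T
  TTTTT
Step 2: 5 trees catch fire, 4 burn out
  TTF.F
  TF...
  TTF.F
  TTT.T
  TTT.T
  TTTTT
Step 3: 5 trees catch fire, 5 burn out
  TF...
  F....
  TF...
  TTF.F
  TTT.T
  TTTTT
Step 4: 5 trees catch fire, 5 burn out
  F....
  .....
  F....
  TF...
  TTF.F
  TTTTT

F....
.....
F....
TF...
TTF.F
TTTTT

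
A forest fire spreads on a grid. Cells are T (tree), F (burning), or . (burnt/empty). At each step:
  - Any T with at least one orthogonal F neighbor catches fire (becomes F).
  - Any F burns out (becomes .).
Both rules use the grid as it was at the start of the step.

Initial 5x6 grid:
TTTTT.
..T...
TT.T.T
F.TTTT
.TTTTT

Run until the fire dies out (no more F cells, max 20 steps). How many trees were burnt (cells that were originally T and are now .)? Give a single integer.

Step 1: +1 fires, +1 burnt (F count now 1)
Step 2: +1 fires, +1 burnt (F count now 1)
Step 3: +0 fires, +1 burnt (F count now 0)
Fire out after step 3
Initially T: 19, now '.': 13
Total burnt (originally-T cells now '.'): 2

Answer: 2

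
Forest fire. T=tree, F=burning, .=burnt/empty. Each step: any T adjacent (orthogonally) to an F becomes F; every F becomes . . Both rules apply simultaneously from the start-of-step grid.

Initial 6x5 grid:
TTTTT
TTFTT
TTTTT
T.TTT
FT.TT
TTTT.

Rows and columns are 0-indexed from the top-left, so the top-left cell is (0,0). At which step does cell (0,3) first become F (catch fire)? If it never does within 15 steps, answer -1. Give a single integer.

Step 1: cell (0,3)='T' (+7 fires, +2 burnt)
Step 2: cell (0,3)='F' (+9 fires, +7 burnt)
  -> target ignites at step 2
Step 3: cell (0,3)='.' (+5 fires, +9 burnt)
Step 4: cell (0,3)='.' (+3 fires, +5 burnt)
Step 5: cell (0,3)='.' (+1 fires, +3 burnt)
Step 6: cell (0,3)='.' (+0 fires, +1 burnt)
  fire out at step 6

2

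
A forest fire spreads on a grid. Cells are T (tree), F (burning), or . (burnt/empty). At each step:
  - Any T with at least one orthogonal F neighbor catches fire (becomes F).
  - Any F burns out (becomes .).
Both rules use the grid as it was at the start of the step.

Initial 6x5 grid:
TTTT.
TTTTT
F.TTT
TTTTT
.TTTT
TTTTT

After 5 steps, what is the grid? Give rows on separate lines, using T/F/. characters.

Step 1: 2 trees catch fire, 1 burn out
  TTTT.
  FTTTT
  ..TTT
  FTTTT
  .TTTT
  TTTTT
Step 2: 3 trees catch fire, 2 burn out
  FTTT.
  .FTTT
  ..TTT
  .FTTT
  .TTTT
  TTTTT
Step 3: 4 trees catch fire, 3 burn out
  .FTT.
  ..FTT
  ..TTT
  ..FTT
  .FTTT
  TTTTT
Step 4: 6 trees catch fire, 4 burn out
  ..FT.
  ...FT
  ..FTT
  ...FT
  ..FTT
  TFTTT
Step 5: 7 trees catch fire, 6 burn out
  ...F.
  ....F
  ...FT
  ....F
  ...FT
  F.FTT

...F.
....F
...FT
....F
...FT
F.FTT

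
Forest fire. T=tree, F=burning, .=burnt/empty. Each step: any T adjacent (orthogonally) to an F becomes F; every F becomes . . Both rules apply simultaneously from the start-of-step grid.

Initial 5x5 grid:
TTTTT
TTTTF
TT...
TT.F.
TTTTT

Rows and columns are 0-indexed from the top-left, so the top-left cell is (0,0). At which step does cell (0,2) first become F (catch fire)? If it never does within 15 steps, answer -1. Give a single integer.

Step 1: cell (0,2)='T' (+3 fires, +2 burnt)
Step 2: cell (0,2)='T' (+4 fires, +3 burnt)
Step 3: cell (0,2)='F' (+3 fires, +4 burnt)
  -> target ignites at step 3
Step 4: cell (0,2)='.' (+5 fires, +3 burnt)
Step 5: cell (0,2)='.' (+3 fires, +5 burnt)
Step 6: cell (0,2)='.' (+0 fires, +3 burnt)
  fire out at step 6

3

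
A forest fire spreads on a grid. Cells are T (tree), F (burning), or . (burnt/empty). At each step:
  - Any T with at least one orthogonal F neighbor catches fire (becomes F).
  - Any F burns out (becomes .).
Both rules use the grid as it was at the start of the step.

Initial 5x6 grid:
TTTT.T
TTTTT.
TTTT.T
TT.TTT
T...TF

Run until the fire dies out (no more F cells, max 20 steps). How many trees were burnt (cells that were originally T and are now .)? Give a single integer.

Step 1: +2 fires, +1 burnt (F count now 2)
Step 2: +2 fires, +2 burnt (F count now 2)
Step 3: +1 fires, +2 burnt (F count now 1)
Step 4: +1 fires, +1 burnt (F count now 1)
Step 5: +2 fires, +1 burnt (F count now 2)
Step 6: +4 fires, +2 burnt (F count now 4)
Step 7: +4 fires, +4 burnt (F count now 4)
Step 8: +3 fires, +4 burnt (F count now 3)
Step 9: +2 fires, +3 burnt (F count now 2)
Step 10: +0 fires, +2 burnt (F count now 0)
Fire out after step 10
Initially T: 22, now '.': 29
Total burnt (originally-T cells now '.'): 21

Answer: 21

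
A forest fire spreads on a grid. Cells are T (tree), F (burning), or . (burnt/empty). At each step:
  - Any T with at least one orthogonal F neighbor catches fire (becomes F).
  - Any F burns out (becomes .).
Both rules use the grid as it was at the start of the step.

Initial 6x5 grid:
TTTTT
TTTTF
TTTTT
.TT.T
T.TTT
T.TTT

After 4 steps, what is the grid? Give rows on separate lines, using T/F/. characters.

Step 1: 3 trees catch fire, 1 burn out
  TTTTF
  TTTF.
  TTTTF
  .TT.T
  T.TTT
  T.TTT
Step 2: 4 trees catch fire, 3 burn out
  TTTF.
  TTF..
  TTTF.
  .TT.F
  T.TTT
  T.TTT
Step 3: 4 trees catch fire, 4 burn out
  TTF..
  TF...
  TTF..
  .TT..
  T.TTF
  T.TTT
Step 4: 6 trees catch fire, 4 burn out
  TF...
  F....
  TF...
  .TF..
  T.TF.
  T.TTF

TF...
F....
TF...
.TF..
T.TF.
T.TTF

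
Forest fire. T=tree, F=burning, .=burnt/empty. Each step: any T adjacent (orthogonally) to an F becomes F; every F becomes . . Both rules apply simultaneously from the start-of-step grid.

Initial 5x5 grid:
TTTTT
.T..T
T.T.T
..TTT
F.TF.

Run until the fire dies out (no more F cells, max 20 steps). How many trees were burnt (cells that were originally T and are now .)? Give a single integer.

Step 1: +2 fires, +2 burnt (F count now 2)
Step 2: +2 fires, +2 burnt (F count now 2)
Step 3: +2 fires, +2 burnt (F count now 2)
Step 4: +1 fires, +2 burnt (F count now 1)
Step 5: +1 fires, +1 burnt (F count now 1)
Step 6: +1 fires, +1 burnt (F count now 1)
Step 7: +1 fires, +1 burnt (F count now 1)
Step 8: +1 fires, +1 burnt (F count now 1)
Step 9: +2 fires, +1 burnt (F count now 2)
Step 10: +0 fires, +2 burnt (F count now 0)
Fire out after step 10
Initially T: 14, now '.': 24
Total burnt (originally-T cells now '.'): 13

Answer: 13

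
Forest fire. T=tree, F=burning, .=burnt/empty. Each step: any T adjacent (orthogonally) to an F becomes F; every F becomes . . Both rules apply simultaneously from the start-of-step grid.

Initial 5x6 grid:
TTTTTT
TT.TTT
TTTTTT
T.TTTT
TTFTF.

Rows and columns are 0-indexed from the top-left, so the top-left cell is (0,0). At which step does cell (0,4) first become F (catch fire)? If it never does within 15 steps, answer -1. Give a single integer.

Step 1: cell (0,4)='T' (+4 fires, +2 burnt)
Step 2: cell (0,4)='T' (+5 fires, +4 burnt)
Step 3: cell (0,4)='T' (+5 fires, +5 burnt)
Step 4: cell (0,4)='F' (+5 fires, +5 burnt)
  -> target ignites at step 4
Step 5: cell (0,4)='.' (+4 fires, +5 burnt)
Step 6: cell (0,4)='.' (+2 fires, +4 burnt)
Step 7: cell (0,4)='.' (+0 fires, +2 burnt)
  fire out at step 7

4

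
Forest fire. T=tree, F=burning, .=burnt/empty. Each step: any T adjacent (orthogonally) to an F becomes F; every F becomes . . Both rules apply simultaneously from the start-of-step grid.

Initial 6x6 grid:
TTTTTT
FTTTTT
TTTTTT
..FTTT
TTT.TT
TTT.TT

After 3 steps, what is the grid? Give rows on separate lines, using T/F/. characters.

Step 1: 6 trees catch fire, 2 burn out
  FTTTTT
  .FTTTT
  FTFTTT
  ...FTT
  TTF.TT
  TTT.TT
Step 2: 7 trees catch fire, 6 burn out
  .FTTTT
  ..FTTT
  .F.FTT
  ....FT
  TF..TT
  TTF.TT
Step 3: 7 trees catch fire, 7 burn out
  ..FTTT
  ...FTT
  ....FT
  .....F
  F...FT
  TF..TT

..FTTT
...FTT
....FT
.....F
F...FT
TF..TT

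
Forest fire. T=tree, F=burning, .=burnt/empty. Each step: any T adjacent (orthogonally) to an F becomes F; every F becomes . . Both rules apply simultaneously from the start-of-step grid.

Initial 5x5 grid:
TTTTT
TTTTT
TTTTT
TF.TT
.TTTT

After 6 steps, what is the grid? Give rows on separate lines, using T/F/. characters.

Step 1: 3 trees catch fire, 1 burn out
  TTTTT
  TTTTT
  TFTTT
  F..TT
  .FTTT
Step 2: 4 trees catch fire, 3 burn out
  TTTTT
  TFTTT
  F.FTT
  ...TT
  ..FTT
Step 3: 5 trees catch fire, 4 burn out
  TFTTT
  F.FTT
  ...FT
  ...TT
  ...FT
Step 4: 6 trees catch fire, 5 burn out
  F.FTT
  ...FT
  ....F
  ...FT
  ....F
Step 5: 3 trees catch fire, 6 burn out
  ...FT
  ....F
  .....
  ....F
  .....
Step 6: 1 trees catch fire, 3 burn out
  ....F
  .....
  .....
  .....
  .....

....F
.....
.....
.....
.....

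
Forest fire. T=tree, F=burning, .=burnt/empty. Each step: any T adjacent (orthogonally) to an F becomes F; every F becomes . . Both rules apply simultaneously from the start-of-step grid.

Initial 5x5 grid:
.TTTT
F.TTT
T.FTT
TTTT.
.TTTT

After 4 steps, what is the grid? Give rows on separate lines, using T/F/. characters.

Step 1: 4 trees catch fire, 2 burn out
  .TTTT
  ..FTT
  F..FT
  TTFT.
  .TTTT
Step 2: 7 trees catch fire, 4 burn out
  .TFTT
  ...FT
  ....F
  FF.F.
  .TFTT
Step 3: 5 trees catch fire, 7 burn out
  .F.FT
  ....F
  .....
  .....
  .F.FT
Step 4: 2 trees catch fire, 5 burn out
  ....F
  .....
  .....
  .....
  ....F

....F
.....
.....
.....
....F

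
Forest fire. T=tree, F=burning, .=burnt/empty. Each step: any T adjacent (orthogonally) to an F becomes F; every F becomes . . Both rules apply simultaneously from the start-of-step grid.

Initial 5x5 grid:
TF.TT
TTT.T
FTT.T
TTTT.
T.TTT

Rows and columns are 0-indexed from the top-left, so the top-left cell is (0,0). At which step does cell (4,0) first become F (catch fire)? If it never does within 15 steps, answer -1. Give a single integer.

Step 1: cell (4,0)='T' (+5 fires, +2 burnt)
Step 2: cell (4,0)='F' (+4 fires, +5 burnt)
  -> target ignites at step 2
Step 3: cell (4,0)='.' (+1 fires, +4 burnt)
Step 4: cell (4,0)='.' (+2 fires, +1 burnt)
Step 5: cell (4,0)='.' (+1 fires, +2 burnt)
Step 6: cell (4,0)='.' (+1 fires, +1 burnt)
Step 7: cell (4,0)='.' (+0 fires, +1 burnt)
  fire out at step 7

2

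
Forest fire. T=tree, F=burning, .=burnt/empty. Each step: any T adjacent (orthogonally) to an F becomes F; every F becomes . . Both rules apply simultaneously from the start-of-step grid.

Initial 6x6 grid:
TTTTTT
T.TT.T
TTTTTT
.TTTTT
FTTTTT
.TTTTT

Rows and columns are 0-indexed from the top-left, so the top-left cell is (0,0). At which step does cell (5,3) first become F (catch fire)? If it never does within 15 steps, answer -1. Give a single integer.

Step 1: cell (5,3)='T' (+1 fires, +1 burnt)
Step 2: cell (5,3)='T' (+3 fires, +1 burnt)
Step 3: cell (5,3)='T' (+4 fires, +3 burnt)
Step 4: cell (5,3)='F' (+5 fires, +4 burnt)
  -> target ignites at step 4
Step 5: cell (5,3)='.' (+6 fires, +5 burnt)
Step 6: cell (5,3)='.' (+6 fires, +6 burnt)
Step 7: cell (5,3)='.' (+3 fires, +6 burnt)
Step 8: cell (5,3)='.' (+2 fires, +3 burnt)
Step 9: cell (5,3)='.' (+1 fires, +2 burnt)
Step 10: cell (5,3)='.' (+0 fires, +1 burnt)
  fire out at step 10

4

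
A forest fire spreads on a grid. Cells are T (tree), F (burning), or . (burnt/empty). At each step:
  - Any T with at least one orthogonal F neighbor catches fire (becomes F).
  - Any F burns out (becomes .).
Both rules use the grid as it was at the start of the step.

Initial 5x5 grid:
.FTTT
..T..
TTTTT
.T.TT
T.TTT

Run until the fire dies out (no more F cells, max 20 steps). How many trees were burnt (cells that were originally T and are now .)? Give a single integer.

Step 1: +1 fires, +1 burnt (F count now 1)
Step 2: +2 fires, +1 burnt (F count now 2)
Step 3: +2 fires, +2 burnt (F count now 2)
Step 4: +2 fires, +2 burnt (F count now 2)
Step 5: +4 fires, +2 burnt (F count now 4)
Step 6: +2 fires, +4 burnt (F count now 2)
Step 7: +2 fires, +2 burnt (F count now 2)
Step 8: +0 fires, +2 burnt (F count now 0)
Fire out after step 8
Initially T: 16, now '.': 24
Total burnt (originally-T cells now '.'): 15

Answer: 15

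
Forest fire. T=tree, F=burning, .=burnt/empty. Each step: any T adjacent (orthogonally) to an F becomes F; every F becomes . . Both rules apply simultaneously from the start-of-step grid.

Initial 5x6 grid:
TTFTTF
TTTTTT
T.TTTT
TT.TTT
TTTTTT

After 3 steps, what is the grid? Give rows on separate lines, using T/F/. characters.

Step 1: 5 trees catch fire, 2 burn out
  TF.FF.
  TTFTTF
  T.TTTT
  TT.TTT
  TTTTTT
Step 2: 6 trees catch fire, 5 burn out
  F.....
  TF.FF.
  T.FTTF
  TT.TTT
  TTTTTT
Step 3: 4 trees catch fire, 6 burn out
  ......
  F.....
  T..FF.
  TT.TTF
  TTTTTT

......
F.....
T..FF.
TT.TTF
TTTTTT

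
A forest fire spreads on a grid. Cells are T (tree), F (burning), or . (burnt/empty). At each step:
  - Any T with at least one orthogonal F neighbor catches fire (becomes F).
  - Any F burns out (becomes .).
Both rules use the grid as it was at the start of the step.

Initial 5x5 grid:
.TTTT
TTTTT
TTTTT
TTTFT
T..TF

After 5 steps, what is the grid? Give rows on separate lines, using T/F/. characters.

Step 1: 4 trees catch fire, 2 burn out
  .TTTT
  TTTTT
  TTTFT
  TTF.F
  T..F.
Step 2: 4 trees catch fire, 4 burn out
  .TTTT
  TTTFT
  TTF.F
  TF...
  T....
Step 3: 5 trees catch fire, 4 burn out
  .TTFT
  TTF.F
  TF...
  F....
  T....
Step 4: 5 trees catch fire, 5 burn out
  .TF.F
  TF...
  F....
  .....
  F....
Step 5: 2 trees catch fire, 5 burn out
  .F...
  F....
  .....
  .....
  .....

.F...
F....
.....
.....
.....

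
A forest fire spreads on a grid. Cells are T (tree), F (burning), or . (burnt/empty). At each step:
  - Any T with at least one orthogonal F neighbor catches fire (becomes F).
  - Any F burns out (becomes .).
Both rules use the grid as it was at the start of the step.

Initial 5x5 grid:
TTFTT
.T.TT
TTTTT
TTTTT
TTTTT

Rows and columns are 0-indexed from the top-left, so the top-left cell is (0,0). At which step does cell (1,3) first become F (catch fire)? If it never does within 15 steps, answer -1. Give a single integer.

Step 1: cell (1,3)='T' (+2 fires, +1 burnt)
Step 2: cell (1,3)='F' (+4 fires, +2 burnt)
  -> target ignites at step 2
Step 3: cell (1,3)='.' (+3 fires, +4 burnt)
Step 4: cell (1,3)='.' (+5 fires, +3 burnt)
Step 5: cell (1,3)='.' (+5 fires, +5 burnt)
Step 6: cell (1,3)='.' (+3 fires, +5 burnt)
Step 7: cell (1,3)='.' (+0 fires, +3 burnt)
  fire out at step 7

2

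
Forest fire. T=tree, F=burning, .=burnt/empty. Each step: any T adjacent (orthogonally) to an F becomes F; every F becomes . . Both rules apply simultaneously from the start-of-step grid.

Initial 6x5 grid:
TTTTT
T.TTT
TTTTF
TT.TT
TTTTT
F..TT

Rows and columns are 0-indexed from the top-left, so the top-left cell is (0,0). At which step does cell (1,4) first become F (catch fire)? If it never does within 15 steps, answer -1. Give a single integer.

Step 1: cell (1,4)='F' (+4 fires, +2 burnt)
  -> target ignites at step 1
Step 2: cell (1,4)='.' (+7 fires, +4 burnt)
Step 3: cell (1,4)='.' (+8 fires, +7 burnt)
Step 4: cell (1,4)='.' (+3 fires, +8 burnt)
Step 5: cell (1,4)='.' (+2 fires, +3 burnt)
Step 6: cell (1,4)='.' (+0 fires, +2 burnt)
  fire out at step 6

1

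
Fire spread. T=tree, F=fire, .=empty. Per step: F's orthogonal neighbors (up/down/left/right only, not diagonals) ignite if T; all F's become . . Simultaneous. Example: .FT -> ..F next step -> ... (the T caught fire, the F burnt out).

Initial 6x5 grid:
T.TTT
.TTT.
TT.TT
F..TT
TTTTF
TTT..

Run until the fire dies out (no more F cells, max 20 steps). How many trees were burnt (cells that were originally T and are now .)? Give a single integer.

Step 1: +4 fires, +2 burnt (F count now 4)
Step 2: +6 fires, +4 burnt (F count now 6)
Step 3: +4 fires, +6 burnt (F count now 4)
Step 4: +2 fires, +4 burnt (F count now 2)
Step 5: +2 fires, +2 burnt (F count now 2)
Step 6: +1 fires, +2 burnt (F count now 1)
Step 7: +0 fires, +1 burnt (F count now 0)
Fire out after step 7
Initially T: 20, now '.': 29
Total burnt (originally-T cells now '.'): 19

Answer: 19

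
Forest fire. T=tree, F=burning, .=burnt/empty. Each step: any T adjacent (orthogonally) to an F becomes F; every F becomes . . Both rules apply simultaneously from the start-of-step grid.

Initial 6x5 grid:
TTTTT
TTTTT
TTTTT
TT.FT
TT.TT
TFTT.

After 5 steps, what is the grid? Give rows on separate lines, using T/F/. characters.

Step 1: 6 trees catch fire, 2 burn out
  TTTTT
  TTTTT
  TTTFT
  TT..F
  TF.FT
  F.FT.
Step 2: 7 trees catch fire, 6 burn out
  TTTTT
  TTTFT
  TTF.F
  TF...
  F...F
  ...F.
Step 3: 5 trees catch fire, 7 burn out
  TTTFT
  TTF.F
  TF...
  F....
  .....
  .....
Step 4: 4 trees catch fire, 5 burn out
  TTF.F
  TF...
  F....
  .....
  .....
  .....
Step 5: 2 trees catch fire, 4 burn out
  TF...
  F....
  .....
  .....
  .....
  .....

TF...
F....
.....
.....
.....
.....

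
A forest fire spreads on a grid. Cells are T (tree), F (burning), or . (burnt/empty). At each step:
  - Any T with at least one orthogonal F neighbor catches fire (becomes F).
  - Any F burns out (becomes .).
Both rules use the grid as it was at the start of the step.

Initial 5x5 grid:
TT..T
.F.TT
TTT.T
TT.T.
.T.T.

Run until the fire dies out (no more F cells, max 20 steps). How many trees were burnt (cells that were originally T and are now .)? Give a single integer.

Answer: 8

Derivation:
Step 1: +2 fires, +1 burnt (F count now 2)
Step 2: +4 fires, +2 burnt (F count now 4)
Step 3: +2 fires, +4 burnt (F count now 2)
Step 4: +0 fires, +2 burnt (F count now 0)
Fire out after step 4
Initially T: 14, now '.': 19
Total burnt (originally-T cells now '.'): 8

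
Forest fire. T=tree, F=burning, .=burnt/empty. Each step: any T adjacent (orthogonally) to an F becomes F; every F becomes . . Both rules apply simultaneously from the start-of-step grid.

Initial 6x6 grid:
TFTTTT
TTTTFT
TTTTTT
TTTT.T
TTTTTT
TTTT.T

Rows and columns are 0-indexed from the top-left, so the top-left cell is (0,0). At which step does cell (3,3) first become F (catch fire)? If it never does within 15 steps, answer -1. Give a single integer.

Step 1: cell (3,3)='T' (+7 fires, +2 burnt)
Step 2: cell (3,3)='T' (+7 fires, +7 burnt)
Step 3: cell (3,3)='F' (+5 fires, +7 burnt)
  -> target ignites at step 3
Step 4: cell (3,3)='.' (+5 fires, +5 burnt)
Step 5: cell (3,3)='.' (+6 fires, +5 burnt)
Step 6: cell (3,3)='.' (+2 fires, +6 burnt)
Step 7: cell (3,3)='.' (+0 fires, +2 burnt)
  fire out at step 7

3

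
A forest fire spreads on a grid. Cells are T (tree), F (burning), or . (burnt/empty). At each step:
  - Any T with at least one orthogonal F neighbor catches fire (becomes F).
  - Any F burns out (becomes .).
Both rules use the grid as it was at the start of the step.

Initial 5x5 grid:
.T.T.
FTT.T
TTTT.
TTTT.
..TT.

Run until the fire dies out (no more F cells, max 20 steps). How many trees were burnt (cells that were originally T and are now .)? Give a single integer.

Answer: 13

Derivation:
Step 1: +2 fires, +1 burnt (F count now 2)
Step 2: +4 fires, +2 burnt (F count now 4)
Step 3: +2 fires, +4 burnt (F count now 2)
Step 4: +2 fires, +2 burnt (F count now 2)
Step 5: +2 fires, +2 burnt (F count now 2)
Step 6: +1 fires, +2 burnt (F count now 1)
Step 7: +0 fires, +1 burnt (F count now 0)
Fire out after step 7
Initially T: 15, now '.': 23
Total burnt (originally-T cells now '.'): 13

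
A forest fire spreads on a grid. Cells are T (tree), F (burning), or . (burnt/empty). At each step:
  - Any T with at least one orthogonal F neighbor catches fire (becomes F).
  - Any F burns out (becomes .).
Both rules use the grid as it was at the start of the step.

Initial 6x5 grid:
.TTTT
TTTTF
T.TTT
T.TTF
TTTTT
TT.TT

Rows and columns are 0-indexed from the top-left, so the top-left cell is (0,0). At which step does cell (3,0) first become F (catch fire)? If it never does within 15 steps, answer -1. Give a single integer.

Step 1: cell (3,0)='T' (+5 fires, +2 burnt)
Step 2: cell (3,0)='T' (+6 fires, +5 burnt)
Step 3: cell (3,0)='T' (+5 fires, +6 burnt)
Step 4: cell (3,0)='T' (+3 fires, +5 burnt)
Step 5: cell (3,0)='T' (+3 fires, +3 burnt)
Step 6: cell (3,0)='F' (+2 fires, +3 burnt)
  -> target ignites at step 6
Step 7: cell (3,0)='.' (+0 fires, +2 burnt)
  fire out at step 7

6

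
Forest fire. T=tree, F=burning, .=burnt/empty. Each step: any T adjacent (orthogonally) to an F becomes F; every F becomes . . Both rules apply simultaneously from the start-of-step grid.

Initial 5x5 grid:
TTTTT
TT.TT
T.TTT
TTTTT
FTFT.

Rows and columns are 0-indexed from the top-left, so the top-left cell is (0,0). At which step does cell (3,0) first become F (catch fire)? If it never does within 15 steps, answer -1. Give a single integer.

Step 1: cell (3,0)='F' (+4 fires, +2 burnt)
  -> target ignites at step 1
Step 2: cell (3,0)='.' (+4 fires, +4 burnt)
Step 3: cell (3,0)='.' (+3 fires, +4 burnt)
Step 4: cell (3,0)='.' (+4 fires, +3 burnt)
Step 5: cell (3,0)='.' (+3 fires, +4 burnt)
Step 6: cell (3,0)='.' (+2 fires, +3 burnt)
Step 7: cell (3,0)='.' (+0 fires, +2 burnt)
  fire out at step 7

1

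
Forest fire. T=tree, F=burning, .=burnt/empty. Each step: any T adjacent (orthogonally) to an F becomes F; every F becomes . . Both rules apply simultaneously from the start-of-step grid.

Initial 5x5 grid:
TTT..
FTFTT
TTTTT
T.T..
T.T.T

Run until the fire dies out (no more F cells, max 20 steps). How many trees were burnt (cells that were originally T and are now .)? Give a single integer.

Step 1: +6 fires, +2 burnt (F count now 6)
Step 2: +6 fires, +6 burnt (F count now 6)
Step 3: +3 fires, +6 burnt (F count now 3)
Step 4: +0 fires, +3 burnt (F count now 0)
Fire out after step 4
Initially T: 16, now '.': 24
Total burnt (originally-T cells now '.'): 15

Answer: 15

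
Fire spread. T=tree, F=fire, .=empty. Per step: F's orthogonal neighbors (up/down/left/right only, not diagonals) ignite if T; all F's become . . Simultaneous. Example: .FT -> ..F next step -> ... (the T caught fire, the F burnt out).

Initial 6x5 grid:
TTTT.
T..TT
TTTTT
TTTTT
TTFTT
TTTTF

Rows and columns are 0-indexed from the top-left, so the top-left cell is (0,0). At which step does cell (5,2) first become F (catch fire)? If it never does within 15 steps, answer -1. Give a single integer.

Step 1: cell (5,2)='F' (+6 fires, +2 burnt)
  -> target ignites at step 1
Step 2: cell (5,2)='.' (+6 fires, +6 burnt)
Step 3: cell (5,2)='.' (+5 fires, +6 burnt)
Step 4: cell (5,2)='.' (+3 fires, +5 burnt)
Step 5: cell (5,2)='.' (+2 fires, +3 burnt)
Step 6: cell (5,2)='.' (+2 fires, +2 burnt)
Step 7: cell (5,2)='.' (+1 fires, +2 burnt)
Step 8: cell (5,2)='.' (+0 fires, +1 burnt)
  fire out at step 8

1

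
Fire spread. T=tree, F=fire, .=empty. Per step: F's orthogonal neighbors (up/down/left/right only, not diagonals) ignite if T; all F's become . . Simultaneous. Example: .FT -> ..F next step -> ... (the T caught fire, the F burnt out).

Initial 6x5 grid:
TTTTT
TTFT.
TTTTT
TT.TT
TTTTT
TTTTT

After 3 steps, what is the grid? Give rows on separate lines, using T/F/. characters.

Step 1: 4 trees catch fire, 1 burn out
  TTFTT
  TF.F.
  TTFTT
  TT.TT
  TTTTT
  TTTTT
Step 2: 5 trees catch fire, 4 burn out
  TF.FT
  F....
  TF.FT
  TT.TT
  TTTTT
  TTTTT
Step 3: 6 trees catch fire, 5 burn out
  F...F
  .....
  F...F
  TF.FT
  TTTTT
  TTTTT

F...F
.....
F...F
TF.FT
TTTTT
TTTTT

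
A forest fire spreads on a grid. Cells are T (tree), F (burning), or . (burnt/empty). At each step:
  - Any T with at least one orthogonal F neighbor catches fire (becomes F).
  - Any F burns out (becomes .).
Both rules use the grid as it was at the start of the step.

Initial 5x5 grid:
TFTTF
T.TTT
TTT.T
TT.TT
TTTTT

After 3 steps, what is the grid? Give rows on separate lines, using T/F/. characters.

Step 1: 4 trees catch fire, 2 burn out
  F.FF.
  T.TTF
  TTT.T
  TT.TT
  TTTTT
Step 2: 4 trees catch fire, 4 burn out
  .....
  F.FF.
  TTT.F
  TT.TT
  TTTTT
Step 3: 3 trees catch fire, 4 burn out
  .....
  .....
  FTF..
  TT.TF
  TTTTT

.....
.....
FTF..
TT.TF
TTTTT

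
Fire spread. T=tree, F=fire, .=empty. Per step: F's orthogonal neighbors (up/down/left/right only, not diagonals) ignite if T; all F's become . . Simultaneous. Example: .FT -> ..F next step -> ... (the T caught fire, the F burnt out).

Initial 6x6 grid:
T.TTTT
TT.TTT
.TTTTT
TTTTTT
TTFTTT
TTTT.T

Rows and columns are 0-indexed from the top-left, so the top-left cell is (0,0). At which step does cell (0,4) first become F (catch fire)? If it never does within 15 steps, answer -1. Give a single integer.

Step 1: cell (0,4)='T' (+4 fires, +1 burnt)
Step 2: cell (0,4)='T' (+7 fires, +4 burnt)
Step 3: cell (0,4)='T' (+6 fires, +7 burnt)
Step 4: cell (0,4)='T' (+5 fires, +6 burnt)
Step 5: cell (0,4)='T' (+4 fires, +5 burnt)
Step 6: cell (0,4)='F' (+4 fires, +4 burnt)
  -> target ignites at step 6
Step 7: cell (0,4)='.' (+1 fires, +4 burnt)
Step 8: cell (0,4)='.' (+0 fires, +1 burnt)
  fire out at step 8

6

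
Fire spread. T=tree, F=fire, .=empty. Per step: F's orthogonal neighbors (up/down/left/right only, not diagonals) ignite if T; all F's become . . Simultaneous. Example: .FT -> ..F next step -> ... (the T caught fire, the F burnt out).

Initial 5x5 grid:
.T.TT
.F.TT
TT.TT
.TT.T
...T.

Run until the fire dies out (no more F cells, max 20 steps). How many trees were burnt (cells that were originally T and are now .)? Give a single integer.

Answer: 5

Derivation:
Step 1: +2 fires, +1 burnt (F count now 2)
Step 2: +2 fires, +2 burnt (F count now 2)
Step 3: +1 fires, +2 burnt (F count now 1)
Step 4: +0 fires, +1 burnt (F count now 0)
Fire out after step 4
Initially T: 13, now '.': 17
Total burnt (originally-T cells now '.'): 5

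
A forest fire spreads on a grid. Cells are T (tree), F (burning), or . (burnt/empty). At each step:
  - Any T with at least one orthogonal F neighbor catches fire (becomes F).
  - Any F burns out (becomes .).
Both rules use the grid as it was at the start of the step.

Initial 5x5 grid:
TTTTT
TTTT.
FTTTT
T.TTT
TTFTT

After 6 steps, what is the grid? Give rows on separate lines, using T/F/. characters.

Step 1: 6 trees catch fire, 2 burn out
  TTTTT
  FTTT.
  .FTTT
  F.FTT
  TF.FT
Step 2: 6 trees catch fire, 6 burn out
  FTTTT
  .FTT.
  ..FTT
  ...FT
  F...F
Step 3: 4 trees catch fire, 6 burn out
  .FTTT
  ..FT.
  ...FT
  ....F
  .....
Step 4: 3 trees catch fire, 4 burn out
  ..FTT
  ...F.
  ....F
  .....
  .....
Step 5: 1 trees catch fire, 3 burn out
  ...FT
  .....
  .....
  .....
  .....
Step 6: 1 trees catch fire, 1 burn out
  ....F
  .....
  .....
  .....
  .....

....F
.....
.....
.....
.....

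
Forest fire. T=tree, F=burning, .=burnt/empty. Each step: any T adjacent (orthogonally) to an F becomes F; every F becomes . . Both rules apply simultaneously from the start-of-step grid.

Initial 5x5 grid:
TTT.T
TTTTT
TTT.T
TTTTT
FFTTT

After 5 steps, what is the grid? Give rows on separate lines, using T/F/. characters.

Step 1: 3 trees catch fire, 2 burn out
  TTT.T
  TTTTT
  TTT.T
  FFTTT
  ..FTT
Step 2: 4 trees catch fire, 3 burn out
  TTT.T
  TTTTT
  FFT.T
  ..FTT
  ...FT
Step 3: 5 trees catch fire, 4 burn out
  TTT.T
  FFTTT
  ..F.T
  ...FT
  ....F
Step 4: 4 trees catch fire, 5 burn out
  FFT.T
  ..FTT
  ....T
  ....F
  .....
Step 5: 3 trees catch fire, 4 burn out
  ..F.T
  ...FT
  ....F
  .....
  .....

..F.T
...FT
....F
.....
.....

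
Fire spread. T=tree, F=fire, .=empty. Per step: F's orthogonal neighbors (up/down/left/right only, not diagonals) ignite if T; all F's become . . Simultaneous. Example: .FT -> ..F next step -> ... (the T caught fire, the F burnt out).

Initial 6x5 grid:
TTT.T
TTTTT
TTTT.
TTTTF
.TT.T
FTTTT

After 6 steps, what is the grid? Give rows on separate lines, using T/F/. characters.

Step 1: 3 trees catch fire, 2 burn out
  TTT.T
  TTTTT
  TTTT.
  TTTF.
  .TT.F
  .FTTT
Step 2: 5 trees catch fire, 3 burn out
  TTT.T
  TTTTT
  TTTF.
  TTF..
  .FT..
  ..FTF
Step 3: 5 trees catch fire, 5 burn out
  TTT.T
  TTTFT
  TTF..
  TF...
  ..F..
  ...F.
Step 4: 4 trees catch fire, 5 burn out
  TTT.T
  TTF.F
  TF...
  F....
  .....
  .....
Step 5: 4 trees catch fire, 4 burn out
  TTF.F
  TF...
  F....
  .....
  .....
  .....
Step 6: 2 trees catch fire, 4 burn out
  TF...
  F....
  .....
  .....
  .....
  .....

TF...
F....
.....
.....
.....
.....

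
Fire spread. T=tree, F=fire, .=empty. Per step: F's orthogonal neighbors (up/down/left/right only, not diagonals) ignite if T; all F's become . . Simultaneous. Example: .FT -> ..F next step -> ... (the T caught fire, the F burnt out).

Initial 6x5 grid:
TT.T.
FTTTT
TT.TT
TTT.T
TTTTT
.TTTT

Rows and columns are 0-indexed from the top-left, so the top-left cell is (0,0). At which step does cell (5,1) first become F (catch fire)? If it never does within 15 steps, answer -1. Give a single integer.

Step 1: cell (5,1)='T' (+3 fires, +1 burnt)
Step 2: cell (5,1)='T' (+4 fires, +3 burnt)
Step 3: cell (5,1)='T' (+3 fires, +4 burnt)
Step 4: cell (5,1)='T' (+5 fires, +3 burnt)
Step 5: cell (5,1)='F' (+3 fires, +5 burnt)
  -> target ignites at step 5
Step 6: cell (5,1)='.' (+3 fires, +3 burnt)
Step 7: cell (5,1)='.' (+2 fires, +3 burnt)
Step 8: cell (5,1)='.' (+1 fires, +2 burnt)
Step 9: cell (5,1)='.' (+0 fires, +1 burnt)
  fire out at step 9

5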